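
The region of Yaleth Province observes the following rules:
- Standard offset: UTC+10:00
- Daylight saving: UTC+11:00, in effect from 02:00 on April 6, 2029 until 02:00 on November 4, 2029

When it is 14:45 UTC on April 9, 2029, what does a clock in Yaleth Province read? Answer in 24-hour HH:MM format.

01:45

At the standard offset (UTC+10:00), 14:45 UTC + 10h = 00:45 Yaleth Province standard time (rolling into the next day, 10 April 2029).
The standard-time date in Yaleth Province, April 10, 2029, falls between 6 April and 4 November, so daylight saving is in effect and Yaleth Province is at UTC+11:00.
14:45 UTC + 11h = 01:45 local (rolling into the next day, 10 April 2029).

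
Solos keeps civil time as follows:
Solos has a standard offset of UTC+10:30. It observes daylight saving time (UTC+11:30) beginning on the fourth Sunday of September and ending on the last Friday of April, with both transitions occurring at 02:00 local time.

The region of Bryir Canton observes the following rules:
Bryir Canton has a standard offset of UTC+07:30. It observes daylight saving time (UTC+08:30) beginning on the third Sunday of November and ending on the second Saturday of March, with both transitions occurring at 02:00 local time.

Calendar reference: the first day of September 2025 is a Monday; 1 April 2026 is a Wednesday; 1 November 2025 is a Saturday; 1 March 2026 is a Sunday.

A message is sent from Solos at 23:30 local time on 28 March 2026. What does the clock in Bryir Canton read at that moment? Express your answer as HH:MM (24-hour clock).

1 September 2025 is a Monday, so the first Sunday is September 7 and the fourth is September 28.
1 April 2026 is a Wednesday, so Fridays fall on 3, 10, 17, 24; the last is April 24.
Daylight saving runs 28 September 2025 – 24 April 2026; 28 March 2026 is inside that window, so Solos is at UTC+11:30.
23:30 Solos − 11h30m = 12:00 UTC.
1 November 2025 is a Saturday, so the first Sunday is November 2 and the third is November 16.
1 March 2026 is a Sunday, so the first Saturday is March 7 and the second is March 14.
At the standard offset (UTC+07:30), 12:00 UTC + 7h30m = 19:30 Bryir Canton standard time.
The standard-time date in Bryir Canton, 28 March 2026, is outside the daylight-saving period (16 November 2025 – 14 March 2026), so Bryir Canton is on standard time, UTC+07:30.
12:00 UTC + 7h30m = 19:30 Bryir Canton.

19:30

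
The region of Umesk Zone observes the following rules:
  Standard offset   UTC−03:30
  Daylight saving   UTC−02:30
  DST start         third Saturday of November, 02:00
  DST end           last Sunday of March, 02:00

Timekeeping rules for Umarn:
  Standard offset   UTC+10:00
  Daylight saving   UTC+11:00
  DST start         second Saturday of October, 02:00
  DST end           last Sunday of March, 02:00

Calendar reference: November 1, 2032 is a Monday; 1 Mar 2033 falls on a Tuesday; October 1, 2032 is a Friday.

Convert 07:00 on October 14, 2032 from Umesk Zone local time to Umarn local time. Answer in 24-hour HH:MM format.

1 November 2032 is a Monday, so the first Saturday is November 6 and the third is November 20.
1 March 2033 is a Tuesday, so Sundays fall on 6, 13, 20, 27; the last is March 27.
October 14, 2032 does not fall between 20 November 2032 and 27 March 2033, so daylight saving is not in effect and Umesk Zone is at UTC−03:30.
07:00 Umesk Zone + 3h30m = 10:30 UTC.
1 October 2032 is a Friday, so the first Saturday is October 2 and the second is October 9.
1 March 2033 is a Tuesday, so Sundays fall on 6, 13, 20, 27; the last is March 27.
At the standard offset (UTC+10:00), 10:30 UTC + 10h = 20:30 Umarn standard time.
Daylight saving runs 9 October 2032 – 27 March 2033; the standard-time date in Umarn, October 14, 2032, is inside that window, so Umarn is at UTC+11:00.
10:30 UTC + 11h = 21:30 Umarn.

21:30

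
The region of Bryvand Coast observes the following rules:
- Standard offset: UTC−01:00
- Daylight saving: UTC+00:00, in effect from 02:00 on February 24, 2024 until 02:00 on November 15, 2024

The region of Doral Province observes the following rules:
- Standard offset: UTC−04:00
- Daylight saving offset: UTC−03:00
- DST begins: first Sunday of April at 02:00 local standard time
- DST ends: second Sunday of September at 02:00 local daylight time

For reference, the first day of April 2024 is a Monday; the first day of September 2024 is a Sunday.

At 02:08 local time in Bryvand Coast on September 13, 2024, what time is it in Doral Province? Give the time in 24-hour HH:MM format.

Daylight saving runs 24 February – 15 November; September 13, 2024 is inside that window, so Bryvand Coast is at UTC+00:00.
02:08 Bryvand Coast − 0h = 02:08 UTC.
1 April 2024 is a Monday, so the first Sunday is April 7.
1 September 2024 is a Sunday, so the first Sunday is September 1 and the second is September 8.
At the standard offset (UTC−04:00), 02:08 UTC − 4h = 22:08 Doral Province standard time (rolling into the previous day, 12 September 2024).
Daylight saving runs 7 April – 8 September; the standard-time date in Doral Province, September 12, 2024, is outside that window, so Doral Province is on standard time at UTC−04:00.
02:08 UTC − 4h = 22:08 Doral Province (rolling into the previous day, 12 September 2024).

22:08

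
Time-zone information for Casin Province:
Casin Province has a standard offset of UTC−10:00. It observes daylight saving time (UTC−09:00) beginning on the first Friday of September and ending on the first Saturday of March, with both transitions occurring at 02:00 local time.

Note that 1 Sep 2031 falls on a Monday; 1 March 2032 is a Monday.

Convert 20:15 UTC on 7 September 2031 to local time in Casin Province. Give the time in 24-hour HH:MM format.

1 September 2031 is a Monday, so the first Friday is September 5.
1 March 2032 is a Monday, so the first Saturday is March 6.
At the standard offset (UTC−10:00), 20:15 UTC − 10h = 10:15 Casin Province standard time.
The standard-time date in Casin Province, 7 September 2031, lies within the daylight-saving period (5 September 2031 – 6 March 2032), so Casin Province is on daylight time, UTC−09:00.
20:15 UTC − 9h = 11:15 local.

11:15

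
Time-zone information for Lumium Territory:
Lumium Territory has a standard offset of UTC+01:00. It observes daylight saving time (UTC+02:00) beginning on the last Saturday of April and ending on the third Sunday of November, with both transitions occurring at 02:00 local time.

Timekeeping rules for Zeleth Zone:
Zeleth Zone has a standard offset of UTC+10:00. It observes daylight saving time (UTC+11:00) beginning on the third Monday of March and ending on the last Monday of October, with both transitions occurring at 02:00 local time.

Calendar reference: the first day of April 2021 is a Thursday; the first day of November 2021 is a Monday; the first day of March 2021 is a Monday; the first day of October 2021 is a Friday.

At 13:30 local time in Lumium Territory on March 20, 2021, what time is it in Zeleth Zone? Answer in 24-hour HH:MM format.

23:30

1 April 2021 is a Thursday, so Saturdays fall on 3, 10, 17, 24; the last is April 24.
1 November 2021 is a Monday, so the first Sunday is November 7 and the third is November 21.
Daylight saving runs 24 April – 21 November; March 20, 2021 is outside that window, so Lumium Territory is on standard time at UTC+01:00.
13:30 Lumium Territory − 1h = 12:30 UTC.
1 March 2021 is a Monday, so the first Monday is March 1 and the third is March 15.
1 October 2021 is a Friday, so Mondays fall on 4, 11, 18, 25; the last is October 25.
At the standard offset (UTC+10:00), 12:30 UTC + 10h = 22:30 Zeleth Zone standard time.
Daylight saving runs 15 March – 25 October; the standard-time date in Zeleth Zone, March 20, 2021, is inside that window, so Zeleth Zone is at UTC+11:00.
12:30 UTC + 11h = 23:30 Zeleth Zone.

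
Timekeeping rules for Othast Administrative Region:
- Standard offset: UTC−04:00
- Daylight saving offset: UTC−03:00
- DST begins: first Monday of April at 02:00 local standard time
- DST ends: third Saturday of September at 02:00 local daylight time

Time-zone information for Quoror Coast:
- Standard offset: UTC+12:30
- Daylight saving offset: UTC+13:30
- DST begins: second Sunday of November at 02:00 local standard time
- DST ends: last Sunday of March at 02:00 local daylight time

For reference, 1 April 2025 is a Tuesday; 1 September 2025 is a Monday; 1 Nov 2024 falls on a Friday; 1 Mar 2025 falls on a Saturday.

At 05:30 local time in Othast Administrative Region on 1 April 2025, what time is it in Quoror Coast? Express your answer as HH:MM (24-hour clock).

1 April 2025 is a Tuesday, so the first Monday is April 7.
1 September 2025 is a Monday, so the first Saturday is September 6 and the third is September 20.
Daylight saving runs 7 April – 20 September; 1 April 2025 is outside that window, so Othast Administrative Region is on standard time at UTC−04:00.
05:30 Othast Administrative Region + 4h = 09:30 UTC.
1 November 2024 is a Friday, so the first Sunday is November 3 and the second is November 10.
1 March 2025 is a Saturday, so Sundays fall on 2, 9, 16, 23, 30; the last is March 30.
At the standard offset (UTC+12:30), 09:30 UTC + 12h30m = 22:00 Quoror Coast standard time.
The standard-time date in Quoror Coast, 1 April 2025, does not fall between 10 November 2024 and 30 March 2025, so daylight saving is not in effect and Quoror Coast is at UTC+12:30.
09:30 UTC + 12h30m = 22:00 Quoror Coast.

22:00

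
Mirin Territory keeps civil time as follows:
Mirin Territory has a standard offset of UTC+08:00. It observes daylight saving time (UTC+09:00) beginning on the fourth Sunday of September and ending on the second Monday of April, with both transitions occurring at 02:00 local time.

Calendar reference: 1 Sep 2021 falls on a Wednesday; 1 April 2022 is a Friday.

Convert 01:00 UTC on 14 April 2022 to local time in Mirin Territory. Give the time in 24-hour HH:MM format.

09:00

1 September 2021 is a Wednesday, so the first Sunday is September 5 and the fourth is September 26.
1 April 2022 is a Friday, so the first Monday is April 4 and the second is April 11.
At the standard offset (UTC+08:00), 01:00 UTC + 8h = 09:00 Mirin Territory standard time.
Daylight saving runs 26 September 2021 – 11 April 2022; the standard-time date in Mirin Territory, 14 April 2022, is outside that window, so Mirin Territory is on standard time at UTC+08:00.
01:00 UTC + 8h = 09:00 local.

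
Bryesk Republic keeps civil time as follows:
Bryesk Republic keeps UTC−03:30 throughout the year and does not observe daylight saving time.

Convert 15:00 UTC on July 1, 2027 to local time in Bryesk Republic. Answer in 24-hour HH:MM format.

Bryesk Republic has no daylight saving, so its offset is UTC−03:30 year-round.
15:00 UTC − 3h30m = 11:30 local.

11:30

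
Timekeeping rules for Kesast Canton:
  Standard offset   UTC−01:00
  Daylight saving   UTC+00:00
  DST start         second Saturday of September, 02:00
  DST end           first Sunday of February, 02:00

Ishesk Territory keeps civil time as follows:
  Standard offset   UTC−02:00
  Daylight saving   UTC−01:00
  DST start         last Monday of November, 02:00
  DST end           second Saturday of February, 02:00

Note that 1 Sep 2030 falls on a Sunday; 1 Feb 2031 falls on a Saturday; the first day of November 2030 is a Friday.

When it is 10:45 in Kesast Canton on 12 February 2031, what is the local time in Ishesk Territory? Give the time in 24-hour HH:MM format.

1 September 2030 is a Sunday, so the first Saturday is September 7 and the second is September 14.
1 February 2031 is a Saturday, so the first Sunday is February 2.
Daylight saving runs 14 September 2030 – 2 February 2031; 12 February 2031 is outside that window, so Kesast Canton is on standard time at UTC−01:00.
10:45 Kesast Canton + 1h = 11:45 UTC.
1 November 2030 is a Friday, so Mondays fall on 4, 11, 18, 25; the last is November 25.
1 February 2031 is a Saturday, so the first Saturday is February 1 and the second is February 8.
At the standard offset (UTC−02:00), 11:45 UTC − 2h = 09:45 Ishesk Territory standard time.
The standard-time date in Ishesk Territory, 12 February 2031, is outside the daylight-saving period (25 November 2030 – 8 February 2031), so Ishesk Territory is on standard time, UTC−02:00.
11:45 UTC − 2h = 09:45 Ishesk Territory.

09:45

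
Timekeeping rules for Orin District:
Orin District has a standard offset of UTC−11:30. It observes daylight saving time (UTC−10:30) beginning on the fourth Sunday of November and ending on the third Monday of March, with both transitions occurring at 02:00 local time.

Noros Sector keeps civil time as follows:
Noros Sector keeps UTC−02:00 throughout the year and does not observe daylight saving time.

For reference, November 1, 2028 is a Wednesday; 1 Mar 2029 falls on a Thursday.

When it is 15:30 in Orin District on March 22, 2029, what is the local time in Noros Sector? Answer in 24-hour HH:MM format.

1 November 2028 is a Wednesday, so the first Sunday is November 5 and the fourth is November 26.
1 March 2029 is a Thursday, so the first Monday is March 5 and the third is March 19.
March 22, 2029 does not fall between 26 November 2028 and 19 March 2029, so daylight saving is not in effect and Orin District is at UTC−11:30.
15:30 Orin District + 11h30m = 03:00 UTC (rolling into the next day, 23 March 2029).
Noros Sector stays on UTC−02:00 all year.
03:00 UTC − 2h = 01:00 Noros Sector.

01:00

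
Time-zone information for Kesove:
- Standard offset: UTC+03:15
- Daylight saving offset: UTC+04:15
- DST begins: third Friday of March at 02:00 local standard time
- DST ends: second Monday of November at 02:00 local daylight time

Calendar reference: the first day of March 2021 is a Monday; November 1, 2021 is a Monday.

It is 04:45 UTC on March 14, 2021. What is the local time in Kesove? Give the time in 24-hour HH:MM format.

1 March 2021 is a Monday, so the first Friday is March 5 and the third is March 19.
1 November 2021 is a Monday, so the first Monday is November 1 and the second is November 8.
At the standard offset (UTC+03:15), 04:45 UTC + 3h15m = 08:00 Kesove standard time.
Daylight saving runs 19 March – 8 November; the standard-time date in Kesove, March 14, 2021, is outside that window, so Kesove is on standard time at UTC+03:15.
04:45 UTC + 3h15m = 08:00 local.

08:00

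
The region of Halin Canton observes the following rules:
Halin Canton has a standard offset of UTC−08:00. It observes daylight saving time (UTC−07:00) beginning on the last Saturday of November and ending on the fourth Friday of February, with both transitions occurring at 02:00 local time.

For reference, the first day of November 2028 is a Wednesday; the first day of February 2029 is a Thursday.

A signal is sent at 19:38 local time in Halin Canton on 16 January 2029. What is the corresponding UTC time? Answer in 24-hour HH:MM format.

02:38

1 November 2028 is a Wednesday, so Saturdays fall on 4, 11, 18, 25; the last is November 25.
1 February 2029 is a Thursday, so the first Friday is February 2 and the fourth is February 23.
Daylight saving runs 25 November 2028 – 23 February 2029; 16 January 2029 is inside that window, so Halin Canton is at UTC−07:00.
19:38 local + 7h = 02:38 UTC (rolling into the next day, 17 January 2029).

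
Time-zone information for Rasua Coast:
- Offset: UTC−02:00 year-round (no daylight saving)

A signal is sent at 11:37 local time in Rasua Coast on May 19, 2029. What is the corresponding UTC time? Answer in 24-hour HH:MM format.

Rasua Coast has no daylight saving, so its offset is UTC−02:00 year-round.
11:37 local + 2h = 13:37 UTC.

13:37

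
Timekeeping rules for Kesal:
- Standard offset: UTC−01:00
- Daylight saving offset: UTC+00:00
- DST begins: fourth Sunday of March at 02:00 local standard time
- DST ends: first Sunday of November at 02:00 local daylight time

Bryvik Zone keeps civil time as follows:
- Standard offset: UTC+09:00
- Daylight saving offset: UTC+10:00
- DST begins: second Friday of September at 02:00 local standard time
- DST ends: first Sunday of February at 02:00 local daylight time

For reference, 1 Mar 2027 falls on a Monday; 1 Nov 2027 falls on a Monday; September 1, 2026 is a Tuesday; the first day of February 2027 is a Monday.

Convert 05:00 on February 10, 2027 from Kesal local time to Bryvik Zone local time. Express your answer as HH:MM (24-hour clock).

15:00

1 March 2027 is a Monday, so the first Sunday is March 7 and the fourth is March 28.
1 November 2027 is a Monday, so the first Sunday is November 7.
February 10, 2027 does not fall between 28 March and 7 November, so daylight saving is not in effect and Kesal is at UTC−01:00.
05:00 Kesal + 1h = 06:00 UTC.
1 September 2026 is a Tuesday, so the first Friday is September 4 and the second is September 11.
1 February 2027 is a Monday, so the first Sunday is February 7.
At the standard offset (UTC+09:00), 06:00 UTC + 9h = 15:00 Bryvik Zone standard time.
The standard-time date in Bryvik Zone, February 10, 2027, does not fall between 11 September 2026 and 7 February 2027, so daylight saving is not in effect and Bryvik Zone is at UTC+09:00.
06:00 UTC + 9h = 15:00 Bryvik Zone.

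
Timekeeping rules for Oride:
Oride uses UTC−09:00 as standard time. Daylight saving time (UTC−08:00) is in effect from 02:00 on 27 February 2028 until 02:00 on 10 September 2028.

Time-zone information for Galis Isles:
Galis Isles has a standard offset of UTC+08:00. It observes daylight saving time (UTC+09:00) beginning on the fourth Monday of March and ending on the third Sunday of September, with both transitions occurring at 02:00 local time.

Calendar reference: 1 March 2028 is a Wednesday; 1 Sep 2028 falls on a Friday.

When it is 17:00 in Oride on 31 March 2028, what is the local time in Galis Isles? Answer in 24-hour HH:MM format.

Daylight saving runs 27 February – 10 September; 31 March 2028 is inside that window, so Oride is at UTC−08:00.
17:00 Oride + 8h = 01:00 UTC (rolling into the next day, 1 April 2028).
1 March 2028 is a Wednesday, so the first Monday is March 6 and the fourth is March 27.
1 September 2028 is a Friday, so the first Sunday is September 3 and the third is September 17.
At the standard offset (UTC+08:00), 01:00 UTC + 8h = 09:00 Galis Isles standard time.
The standard-time date in Galis Isles, 1 April 2028, falls between 27 March and 17 September, so daylight saving is in effect and Galis Isles is at UTC+09:00.
01:00 UTC + 9h = 10:00 Galis Isles.

10:00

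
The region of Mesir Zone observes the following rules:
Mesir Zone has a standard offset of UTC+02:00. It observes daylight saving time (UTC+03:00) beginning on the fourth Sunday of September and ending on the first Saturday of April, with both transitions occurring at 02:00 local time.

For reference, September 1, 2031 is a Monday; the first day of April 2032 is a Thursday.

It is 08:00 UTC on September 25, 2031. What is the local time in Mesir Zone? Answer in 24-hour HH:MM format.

1 September 2031 is a Monday, so the first Sunday is September 7 and the fourth is September 28.
1 April 2032 is a Thursday, so the first Saturday is April 3.
At the standard offset (UTC+02:00), 08:00 UTC + 2h = 10:00 Mesir Zone standard time.
The standard-time date in Mesir Zone, September 25, 2031, does not fall between 28 September 2031 and 3 April 2032, so daylight saving is not in effect and Mesir Zone is at UTC+02:00.
08:00 UTC + 2h = 10:00 local.

10:00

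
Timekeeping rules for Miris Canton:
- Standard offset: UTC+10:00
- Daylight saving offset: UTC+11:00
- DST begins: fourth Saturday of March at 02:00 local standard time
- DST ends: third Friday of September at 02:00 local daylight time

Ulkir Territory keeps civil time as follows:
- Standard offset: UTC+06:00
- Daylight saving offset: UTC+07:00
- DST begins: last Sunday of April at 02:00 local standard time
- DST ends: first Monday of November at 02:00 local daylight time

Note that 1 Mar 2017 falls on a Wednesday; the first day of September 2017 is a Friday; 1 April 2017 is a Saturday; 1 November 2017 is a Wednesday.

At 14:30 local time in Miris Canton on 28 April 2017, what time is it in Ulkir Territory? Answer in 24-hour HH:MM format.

1 March 2017 is a Wednesday, so the first Saturday is March 4 and the fourth is March 25.
1 September 2017 is a Friday, so the first Friday is September 1 and the third is September 15.
Daylight saving runs 25 March – 15 September; 28 April 2017 is inside that window, so Miris Canton is at UTC+11:00.
14:30 Miris Canton − 11h = 03:30 UTC.
1 April 2017 is a Saturday, so Sundays fall on 2, 9, 16, 23, 30; the last is April 30.
1 November 2017 is a Wednesday, so the first Monday is November 6.
At the standard offset (UTC+06:00), 03:30 UTC + 6h = 09:30 Ulkir Territory standard time.
The standard-time date in Ulkir Territory, 28 April 2017, does not fall between 30 April and 6 November, so daylight saving is not in effect and Ulkir Territory is at UTC+06:00.
03:30 UTC + 6h = 09:30 Ulkir Territory.

09:30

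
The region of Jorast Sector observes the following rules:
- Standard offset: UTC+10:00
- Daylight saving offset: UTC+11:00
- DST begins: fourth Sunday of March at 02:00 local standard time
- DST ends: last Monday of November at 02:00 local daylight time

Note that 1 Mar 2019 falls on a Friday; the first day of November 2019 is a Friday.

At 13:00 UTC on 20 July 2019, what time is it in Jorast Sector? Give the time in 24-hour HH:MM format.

1 March 2019 is a Friday, so the first Sunday is March 3 and the fourth is March 24.
1 November 2019 is a Friday, so Mondays fall on 4, 11, 18, 25; the last is November 25.
At the standard offset (UTC+10:00), 13:00 UTC + 10h = 23:00 Jorast Sector standard time.
The standard-time date in Jorast Sector, 20 July 2019, falls between 24 March and 25 November, so daylight saving is in effect and Jorast Sector is at UTC+11:00.
13:00 UTC + 11h = 00:00 local (rolling into the next day, 21 July 2019).

00:00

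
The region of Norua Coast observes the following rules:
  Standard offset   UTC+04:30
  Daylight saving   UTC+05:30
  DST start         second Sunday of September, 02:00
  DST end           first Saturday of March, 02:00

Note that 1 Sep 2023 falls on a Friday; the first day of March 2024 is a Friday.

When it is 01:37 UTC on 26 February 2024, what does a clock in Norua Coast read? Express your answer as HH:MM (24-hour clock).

07:07

1 September 2023 is a Friday, so the first Sunday is September 3 and the second is September 10.
1 March 2024 is a Friday, so the first Saturday is March 2.
At the standard offset (UTC+04:30), 01:37 UTC + 4h30m = 06:07 Norua Coast standard time.
Daylight saving runs 10 September 2023 – 2 March 2024; the standard-time date in Norua Coast, 26 February 2024, is inside that window, so Norua Coast is at UTC+05:30.
01:37 UTC + 5h30m = 07:07 local.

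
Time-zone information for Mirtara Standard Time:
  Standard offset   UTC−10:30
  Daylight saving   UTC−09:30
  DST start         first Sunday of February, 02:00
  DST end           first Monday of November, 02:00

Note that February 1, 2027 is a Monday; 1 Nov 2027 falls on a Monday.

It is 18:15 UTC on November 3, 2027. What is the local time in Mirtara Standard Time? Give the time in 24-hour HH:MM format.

1 February 2027 is a Monday, so the first Sunday is February 7.
1 November 2027 is a Monday, so the first Monday is November 1.
At the standard offset (UTC−10:30), 18:15 UTC − 10h30m = 07:45 Mirtara Standard Time standard time.
The standard-time date in Mirtara Standard Time, November 3, 2027, does not fall between 7 February and 1 November, so daylight saving is not in effect and Mirtara Standard Time is at UTC−10:30.
18:15 UTC − 10h30m = 07:45 local.

07:45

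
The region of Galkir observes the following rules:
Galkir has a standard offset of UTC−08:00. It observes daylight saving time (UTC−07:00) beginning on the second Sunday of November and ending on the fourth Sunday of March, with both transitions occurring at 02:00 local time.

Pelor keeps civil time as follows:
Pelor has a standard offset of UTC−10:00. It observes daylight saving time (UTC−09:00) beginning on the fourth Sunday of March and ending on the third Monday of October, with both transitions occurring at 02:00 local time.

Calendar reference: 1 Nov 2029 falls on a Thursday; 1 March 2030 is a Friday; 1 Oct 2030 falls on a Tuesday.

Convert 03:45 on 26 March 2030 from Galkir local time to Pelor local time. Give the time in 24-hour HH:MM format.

1 November 2029 is a Thursday, so the first Sunday is November 4 and the second is November 11.
1 March 2030 is a Friday, so the first Sunday is March 3 and the fourth is March 24.
26 March 2030 does not fall between 11 November 2029 and 24 March 2030, so daylight saving is not in effect and Galkir is at UTC−08:00.
03:45 Galkir + 8h = 11:45 UTC.
1 March 2030 is a Friday, so the first Sunday is March 3 and the fourth is March 24.
1 October 2030 is a Tuesday, so the first Monday is October 7 and the third is October 21.
At the standard offset (UTC−10:00), 11:45 UTC − 10h = 01:45 Pelor standard time.
Daylight saving runs 24 March – 21 October; the standard-time date in Pelor, 26 March 2030, is inside that window, so Pelor is at UTC−09:00.
11:45 UTC − 9h = 02:45 Pelor.

02:45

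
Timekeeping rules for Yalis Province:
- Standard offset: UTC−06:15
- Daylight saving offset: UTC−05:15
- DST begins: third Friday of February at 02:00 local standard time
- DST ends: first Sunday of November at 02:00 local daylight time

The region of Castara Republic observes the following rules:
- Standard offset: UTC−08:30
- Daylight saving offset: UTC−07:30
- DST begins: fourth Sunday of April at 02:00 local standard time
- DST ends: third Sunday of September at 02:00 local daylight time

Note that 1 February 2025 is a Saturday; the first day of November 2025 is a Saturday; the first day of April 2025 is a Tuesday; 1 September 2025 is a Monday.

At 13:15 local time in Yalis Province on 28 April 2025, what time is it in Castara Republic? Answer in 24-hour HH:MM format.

1 February 2025 is a Saturday, so the first Friday is February 7 and the third is February 21.
1 November 2025 is a Saturday, so the first Sunday is November 2.
28 April 2025 lies within the daylight-saving period (21 February – 2 November), so Yalis Province is on daylight time, UTC−05:15.
13:15 Yalis Province + 5h15m = 18:30 UTC.
1 April 2025 is a Tuesday, so the first Sunday is April 6 and the fourth is April 27.
1 September 2025 is a Monday, so the first Sunday is September 7 and the third is September 21.
At the standard offset (UTC−08:30), 18:30 UTC − 8h30m = 10:00 Castara Republic standard time.
Daylight saving runs 27 April – 21 September; the standard-time date in Castara Republic, 28 April 2025, is inside that window, so Castara Republic is at UTC−07:30.
18:30 UTC − 7h30m = 11:00 Castara Republic.

11:00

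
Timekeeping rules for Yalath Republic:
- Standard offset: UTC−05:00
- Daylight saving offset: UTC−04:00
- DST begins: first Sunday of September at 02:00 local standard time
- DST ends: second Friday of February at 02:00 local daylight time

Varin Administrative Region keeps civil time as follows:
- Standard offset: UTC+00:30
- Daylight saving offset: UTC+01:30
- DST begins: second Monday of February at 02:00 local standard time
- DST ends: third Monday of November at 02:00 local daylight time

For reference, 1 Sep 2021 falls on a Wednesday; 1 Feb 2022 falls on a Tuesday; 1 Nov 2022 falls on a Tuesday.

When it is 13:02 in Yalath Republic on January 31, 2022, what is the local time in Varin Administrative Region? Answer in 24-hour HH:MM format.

1 September 2021 is a Wednesday, so the first Sunday is September 5.
1 February 2022 is a Tuesday, so the first Friday is February 4 and the second is February 11.
January 31, 2022 lies within the daylight-saving period (5 September 2021 – 11 February 2022), so Yalath Republic is on daylight time, UTC−04:00.
13:02 Yalath Republic + 4h = 17:02 UTC.
1 February 2022 is a Tuesday, so the first Monday is February 7 and the second is February 14.
1 November 2022 is a Tuesday, so the first Monday is November 7 and the third is November 21.
At the standard offset (UTC+00:30), 17:02 UTC + 0h30m = 17:32 Varin Administrative Region standard time.
Daylight saving runs 14 February – 21 November; the standard-time date in Varin Administrative Region, January 31, 2022, is outside that window, so Varin Administrative Region is on standard time at UTC+00:30.
17:02 UTC + 0h30m = 17:32 Varin Administrative Region.

17:32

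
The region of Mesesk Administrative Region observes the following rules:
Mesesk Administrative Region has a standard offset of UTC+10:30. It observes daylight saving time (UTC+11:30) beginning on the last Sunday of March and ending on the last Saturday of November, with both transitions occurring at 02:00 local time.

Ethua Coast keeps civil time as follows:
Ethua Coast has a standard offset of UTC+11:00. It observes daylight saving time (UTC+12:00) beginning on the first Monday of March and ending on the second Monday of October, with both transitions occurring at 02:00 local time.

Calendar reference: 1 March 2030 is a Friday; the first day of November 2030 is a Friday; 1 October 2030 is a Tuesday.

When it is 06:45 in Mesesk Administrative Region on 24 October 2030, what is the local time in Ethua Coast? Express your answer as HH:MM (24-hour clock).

06:15

1 March 2030 is a Friday, so Sundays fall on 3, 10, 17, 24, 31; the last is March 31.
1 November 2030 is a Friday, so Saturdays fall on 2, 9, 16, 23, 30; the last is November 30.
24 October 2030 falls between 31 March and 30 November, so daylight saving is in effect and Mesesk Administrative Region is at UTC+11:30.
06:45 Mesesk Administrative Region − 11h30m = 19:15 UTC (rolling into the previous day, 23 October 2030).
1 March 2030 is a Friday, so the first Monday is March 4.
1 October 2030 is a Tuesday, so the first Monday is October 7 and the second is October 14.
At the standard offset (UTC+11:00), 19:15 UTC + 11h = 06:15 Ethua Coast standard time (rolling into the next day, 24 October 2030).
The standard-time date in Ethua Coast, 24 October 2030, does not fall between 4 March and 14 October, so daylight saving is not in effect and Ethua Coast is at UTC+11:00.
19:15 UTC + 11h = 06:15 Ethua Coast (rolling into the next day, 24 October 2030).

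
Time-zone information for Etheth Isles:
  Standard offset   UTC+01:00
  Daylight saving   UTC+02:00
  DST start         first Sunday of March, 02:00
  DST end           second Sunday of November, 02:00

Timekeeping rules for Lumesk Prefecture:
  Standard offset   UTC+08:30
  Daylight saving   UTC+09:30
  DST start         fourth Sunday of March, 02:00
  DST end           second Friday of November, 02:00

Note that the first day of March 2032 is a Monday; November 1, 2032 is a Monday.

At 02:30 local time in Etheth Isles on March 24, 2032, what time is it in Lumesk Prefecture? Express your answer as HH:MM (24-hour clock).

1 March 2032 is a Monday, so the first Sunday is March 7.
1 November 2032 is a Monday, so the first Sunday is November 7 and the second is November 14.
March 24, 2032 falls between 7 March and 14 November, so daylight saving is in effect and Etheth Isles is at UTC+02:00.
02:30 Etheth Isles − 2h = 00:30 UTC.
1 March 2032 is a Monday, so the first Sunday is March 7 and the fourth is March 28.
1 November 2032 is a Monday, so the first Friday is November 5 and the second is November 12.
At the standard offset (UTC+08:30), 00:30 UTC + 8h30m = 09:00 Lumesk Prefecture standard time.
The standard-time date in Lumesk Prefecture, March 24, 2032, is outside the daylight-saving period (28 March – 12 November), so Lumesk Prefecture is on standard time, UTC+08:30.
00:30 UTC + 8h30m = 09:00 Lumesk Prefecture.

09:00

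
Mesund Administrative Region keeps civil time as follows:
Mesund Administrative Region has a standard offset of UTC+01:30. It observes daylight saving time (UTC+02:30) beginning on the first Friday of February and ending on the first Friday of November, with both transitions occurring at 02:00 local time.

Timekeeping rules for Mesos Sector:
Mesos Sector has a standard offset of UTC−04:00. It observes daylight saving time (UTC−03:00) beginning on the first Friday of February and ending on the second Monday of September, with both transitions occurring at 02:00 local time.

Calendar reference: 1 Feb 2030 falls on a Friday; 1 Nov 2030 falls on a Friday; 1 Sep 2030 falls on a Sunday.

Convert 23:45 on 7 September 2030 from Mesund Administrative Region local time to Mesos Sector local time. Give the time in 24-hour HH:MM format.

1 February 2030 is a Friday, so the first Friday is February 1.
1 November 2030 is a Friday, so the first Friday is November 1.
Daylight saving runs 1 February – 1 November; 7 September 2030 is inside that window, so Mesund Administrative Region is at UTC+02:30.
23:45 Mesund Administrative Region − 2h30m = 21:15 UTC.
1 February 2030 is a Friday, so the first Friday is February 1.
1 September 2030 is a Sunday, so the first Monday is September 2 and the second is September 9.
At the standard offset (UTC−04:00), 21:15 UTC − 4h = 17:15 Mesos Sector standard time.
The standard-time date in Mesos Sector, 7 September 2030, falls between 1 February and 9 September, so daylight saving is in effect and Mesos Sector is at UTC−03:00.
21:15 UTC − 3h = 18:15 Mesos Sector.

18:15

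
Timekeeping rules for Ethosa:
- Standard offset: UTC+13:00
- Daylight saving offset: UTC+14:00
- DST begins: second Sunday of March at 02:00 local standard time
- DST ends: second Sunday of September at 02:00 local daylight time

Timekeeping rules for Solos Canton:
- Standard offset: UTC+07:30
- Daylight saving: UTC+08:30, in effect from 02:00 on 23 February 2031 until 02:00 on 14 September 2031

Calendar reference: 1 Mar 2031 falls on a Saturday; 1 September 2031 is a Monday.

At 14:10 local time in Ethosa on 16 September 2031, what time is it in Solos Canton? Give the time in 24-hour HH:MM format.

1 March 2031 is a Saturday, so the first Sunday is March 2 and the second is March 9.
1 September 2031 is a Monday, so the first Sunday is September 7 and the second is September 14.
16 September 2031 is outside the daylight-saving period (9 March – 14 September), so Ethosa is on standard time, UTC+13:00.
14:10 Ethosa − 13h = 01:10 UTC.
At the standard offset (UTC+07:30), 01:10 UTC + 7h30m = 08:40 Solos Canton standard time.
The standard-time date in Solos Canton, 16 September 2031, does not fall between 23 February and 14 September, so daylight saving is not in effect and Solos Canton is at UTC+07:30.
01:10 UTC + 7h30m = 08:40 Solos Canton.

08:40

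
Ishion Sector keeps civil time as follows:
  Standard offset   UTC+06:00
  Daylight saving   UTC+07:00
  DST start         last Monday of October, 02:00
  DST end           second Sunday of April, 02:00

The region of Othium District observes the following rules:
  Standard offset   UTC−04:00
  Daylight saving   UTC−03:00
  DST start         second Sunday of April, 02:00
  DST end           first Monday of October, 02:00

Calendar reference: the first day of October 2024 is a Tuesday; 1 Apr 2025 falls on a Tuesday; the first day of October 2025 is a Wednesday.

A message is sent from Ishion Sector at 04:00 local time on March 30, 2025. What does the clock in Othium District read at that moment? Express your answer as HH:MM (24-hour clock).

17:00

1 October 2024 is a Tuesday, so Mondays fall on 7, 14, 21, 28; the last is October 28.
1 April 2025 is a Tuesday, so the first Sunday is April 6 and the second is April 13.
March 30, 2025 falls between 28 October 2024 and 13 April 2025, so daylight saving is in effect and Ishion Sector is at UTC+07:00.
04:00 Ishion Sector − 7h = 21:00 UTC (rolling into the previous day, 29 March 2025).
1 April 2025 is a Tuesday, so the first Sunday is April 6 and the second is April 13.
1 October 2025 is a Wednesday, so the first Monday is October 6.
At the standard offset (UTC−04:00), 21:00 UTC − 4h = 17:00 Othium District standard time.
The standard-time date in Othium District, March 29, 2025, does not fall between 13 April and 6 October, so daylight saving is not in effect and Othium District is at UTC−04:00.
21:00 UTC − 4h = 17:00 Othium District.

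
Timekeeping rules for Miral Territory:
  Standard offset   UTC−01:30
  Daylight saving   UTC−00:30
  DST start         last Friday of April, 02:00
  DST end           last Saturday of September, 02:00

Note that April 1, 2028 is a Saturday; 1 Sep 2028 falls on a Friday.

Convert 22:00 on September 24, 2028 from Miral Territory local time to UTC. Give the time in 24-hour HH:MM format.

1 April 2028 is a Saturday, so Fridays fall on 7, 14, 21, 28; the last is April 28.
1 September 2028 is a Friday, so Saturdays fall on 2, 9, 16, 23, 30; the last is September 30.
September 24, 2028 lies within the daylight-saving period (28 April – 30 September), so Miral Territory is on daylight time, UTC−00:30.
22:00 local + 0h30m = 22:30 UTC.

22:30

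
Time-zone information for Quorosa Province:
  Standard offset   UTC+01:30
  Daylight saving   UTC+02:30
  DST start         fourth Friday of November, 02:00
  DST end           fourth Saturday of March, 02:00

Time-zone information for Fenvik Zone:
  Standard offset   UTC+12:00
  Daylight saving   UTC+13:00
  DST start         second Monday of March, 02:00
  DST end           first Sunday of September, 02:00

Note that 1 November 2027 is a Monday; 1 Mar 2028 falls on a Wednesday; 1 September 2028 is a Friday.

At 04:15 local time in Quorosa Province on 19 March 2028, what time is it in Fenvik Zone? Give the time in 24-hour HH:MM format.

14:45

1 November 2027 is a Monday, so the first Friday is November 5 and the fourth is November 26.
1 March 2028 is a Wednesday, so the first Saturday is March 4 and the fourth is March 25.
Daylight saving runs 26 November 2027 – 25 March 2028; 19 March 2028 is inside that window, so Quorosa Province is at UTC+02:30.
04:15 Quorosa Province − 2h30m = 01:45 UTC.
1 March 2028 is a Wednesday, so the first Monday is March 6 and the second is March 13.
1 September 2028 is a Friday, so the first Sunday is September 3.
At the standard offset (UTC+12:00), 01:45 UTC + 12h = 13:45 Fenvik Zone standard time.
The standard-time date in Fenvik Zone, 19 March 2028, falls between 13 March and 3 September, so daylight saving is in effect and Fenvik Zone is at UTC+13:00.
01:45 UTC + 13h = 14:45 Fenvik Zone.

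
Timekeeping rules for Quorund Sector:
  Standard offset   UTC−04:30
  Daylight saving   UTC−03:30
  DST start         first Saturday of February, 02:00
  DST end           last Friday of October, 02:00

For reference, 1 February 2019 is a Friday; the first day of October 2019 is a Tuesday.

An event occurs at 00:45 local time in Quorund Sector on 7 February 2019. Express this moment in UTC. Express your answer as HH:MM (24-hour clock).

1 February 2019 is a Friday, so the first Saturday is February 2.
1 October 2019 is a Tuesday, so Fridays fall on 4, 11, 18, 25; the last is October 25.
Daylight saving runs 2 February – 25 October; 7 February 2019 is inside that window, so Quorund Sector is at UTC−03:30.
00:45 local + 3h30m = 04:15 UTC.

04:15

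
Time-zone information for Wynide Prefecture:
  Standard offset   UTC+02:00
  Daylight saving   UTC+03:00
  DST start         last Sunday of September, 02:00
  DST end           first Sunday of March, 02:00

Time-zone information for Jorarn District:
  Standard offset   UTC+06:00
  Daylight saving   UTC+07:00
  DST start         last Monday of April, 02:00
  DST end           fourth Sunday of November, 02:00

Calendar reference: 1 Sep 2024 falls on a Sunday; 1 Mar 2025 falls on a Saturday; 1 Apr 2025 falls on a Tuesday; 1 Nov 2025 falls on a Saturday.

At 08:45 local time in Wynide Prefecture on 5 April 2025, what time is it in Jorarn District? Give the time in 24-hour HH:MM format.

1 September 2024 is a Sunday, so Sundays fall on 1, 8, 15, 22, 29; the last is September 29.
1 March 2025 is a Saturday, so the first Sunday is March 2.
Daylight saving runs 29 September 2024 – 2 March 2025; 5 April 2025 is outside that window, so Wynide Prefecture is on standard time at UTC+02:00.
08:45 Wynide Prefecture − 2h = 06:45 UTC.
1 April 2025 is a Tuesday, so Mondays fall on 7, 14, 21, 28; the last is April 28.
1 November 2025 is a Saturday, so the first Sunday is November 2 and the fourth is November 23.
At the standard offset (UTC+06:00), 06:45 UTC + 6h = 12:45 Jorarn District standard time.
The standard-time date in Jorarn District, 5 April 2025, does not fall between 28 April and 23 November, so daylight saving is not in effect and Jorarn District is at UTC+06:00.
06:45 UTC + 6h = 12:45 Jorarn District.

12:45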